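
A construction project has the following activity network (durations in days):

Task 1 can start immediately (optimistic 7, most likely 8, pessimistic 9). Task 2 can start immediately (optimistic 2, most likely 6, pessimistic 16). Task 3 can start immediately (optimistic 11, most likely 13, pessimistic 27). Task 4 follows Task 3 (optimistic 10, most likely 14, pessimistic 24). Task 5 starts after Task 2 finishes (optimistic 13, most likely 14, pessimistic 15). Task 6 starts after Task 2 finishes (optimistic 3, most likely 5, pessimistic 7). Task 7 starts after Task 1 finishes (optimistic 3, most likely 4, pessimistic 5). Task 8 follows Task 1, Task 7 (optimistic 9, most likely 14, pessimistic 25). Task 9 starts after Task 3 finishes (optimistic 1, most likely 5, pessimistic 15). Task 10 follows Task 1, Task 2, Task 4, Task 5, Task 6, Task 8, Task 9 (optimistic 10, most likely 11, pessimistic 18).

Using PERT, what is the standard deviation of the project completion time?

te_Task 1 = (7 + 4·8 + 9)/6 = 48/6 = 8; σ²_Task 1 = ((9−7)/6)² = 0.111
te_Task 2 = (2 + 4·6 + 16)/6 = 42/6 = 7; σ²_Task 2 = ((16−2)/6)² = 5.444
te_Task 3 = (11 + 4·13 + 27)/6 = 90/6 = 15; σ²_Task 3 = ((27−11)/6)² = 7.111
te_Task 4 = (10 + 4·14 + 24)/6 = 90/6 = 15; σ²_Task 4 = ((24−10)/6)² = 5.444
te_Task 5 = (13 + 4·14 + 15)/6 = 84/6 = 14; σ²_Task 5 = ((15−13)/6)² = 0.111
te_Task 6 = (3 + 4·5 + 7)/6 = 30/6 = 5; σ²_Task 6 = ((7−3)/6)² = 0.444
te_Task 7 = (3 + 4·4 + 5)/6 = 24/6 = 4; σ²_Task 7 = ((5−3)/6)² = 0.111
te_Task 8 = (9 + 4·14 + 25)/6 = 90/6 = 15; σ²_Task 8 = ((25−9)/6)² = 7.111
te_Task 9 = (1 + 4·5 + 15)/6 = 36/6 = 6; σ²_Task 9 = ((15−1)/6)² = 5.444
te_Task 10 = (10 + 4·11 + 18)/6 = 72/6 = 12; σ²_Task 10 = ((18−10)/6)² = 1.778

Forward pass:
ES_Task 1 = 0; EF_Task 1 = 8
ES_Task 2 = 0; EF_Task 2 = 7
ES_Task 3 = 0; EF_Task 3 = 15
ES_Task 4 = 15; EF_Task 4 = 15+15 = 30
ES_Task 5 = 7; EF_Task 5 = 7+14 = 21
ES_Task 6 = 7; EF_Task 6 = 7+5 = 12
ES_Task 7 = 8; EF_Task 7 = 8+4 = 12
ES_Task 8 = max(EF_Task 1=8, EF_Task 7=12) = 12; EF_Task 8 = 12+15 = 27
ES_Task 9 = 15; EF_Task 9 = 15+6 = 21
ES_Task 10 = max(EF_Task 1=8, EF_Task 2=7, EF_Task 4=30, EF_Task 5=21, EF_Task 6=12, EF_Task 8=27, EF_Task 9=21) = 30; EF_Task 10 = 30+12 = 42
Expected project duration μ = 42 days. Critical path: Task 3 → Task 4 → Task 10.

Variance along critical path = 7.111 + 5.444 + 1.778 = 14.333
σ = √14.333 = 3.786 days

3.79 days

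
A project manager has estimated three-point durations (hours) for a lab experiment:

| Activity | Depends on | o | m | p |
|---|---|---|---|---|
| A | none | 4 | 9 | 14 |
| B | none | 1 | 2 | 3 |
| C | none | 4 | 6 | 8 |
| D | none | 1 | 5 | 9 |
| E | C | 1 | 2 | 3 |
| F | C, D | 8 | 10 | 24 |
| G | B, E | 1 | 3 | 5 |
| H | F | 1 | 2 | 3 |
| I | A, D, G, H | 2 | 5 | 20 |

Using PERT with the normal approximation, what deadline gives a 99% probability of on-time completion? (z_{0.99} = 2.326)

te_A = (4 + 4·9 + 14)/6 = 54/6 = 9; σ²_A = ((14−4)/6)² = 2.778
te_B = (1 + 4·2 + 3)/6 = 12/6 = 2; σ²_B = ((3−1)/6)² = 0.111
te_C = (4 + 4·6 + 8)/6 = 36/6 = 6; σ²_C = ((8−4)/6)² = 0.444
te_D = (1 + 4·5 + 9)/6 = 30/6 = 5; σ²_D = ((9−1)/6)² = 1.778
te_E = (1 + 4·2 + 3)/6 = 12/6 = 2; σ²_E = ((3−1)/6)² = 0.111
te_F = (8 + 4·10 + 24)/6 = 72/6 = 12; σ²_F = ((24−8)/6)² = 7.111
te_G = (1 + 4·3 + 5)/6 = 18/6 = 3; σ²_G = ((5−1)/6)² = 0.444
te_H = (1 + 4·2 + 3)/6 = 12/6 = 2; σ²_H = ((3−1)/6)² = 0.111
te_I = (2 + 4·5 + 20)/6 = 42/6 = 7; σ²_I = ((20−2)/6)² = 9.000

Forward pass:
ES_A = 0; EF_A = 9
ES_B = 0; EF_B = 2
ES_C = 0; EF_C = 6
ES_D = 0; EF_D = 5
ES_E = 6; EF_E = 6+2 = 8
ES_F = max(EF_C=6, EF_D=5) = 6; EF_F = 6+12 = 18
ES_G = max(EF_B=2, EF_E=8) = 8; EF_G = 8+3 = 11
ES_H = 18; EF_H = 18+2 = 20
ES_I = max(EF_A=9, EF_D=5, EF_G=11, EF_H=20) = 20; EF_I = 20+7 = 27
Expected project duration μ = 27 hours. Critical path: C → F → H → I.

Variance along critical path = 0.444 + 7.111 + 0.111 + 9.000 = 16.667; σ = 4.082 hours.
D = μ + z·σ = 27 + 2.326·4.082 = 36.5 hours

36.5 hours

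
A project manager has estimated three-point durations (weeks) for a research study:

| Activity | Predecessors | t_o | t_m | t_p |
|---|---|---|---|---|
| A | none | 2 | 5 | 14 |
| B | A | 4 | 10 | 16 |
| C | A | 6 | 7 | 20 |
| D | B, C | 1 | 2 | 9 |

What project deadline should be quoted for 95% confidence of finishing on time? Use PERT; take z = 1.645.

24.1 weeks

te_A = (2 + 4·5 + 14)/6 = 36/6 = 6; σ²_A = ((14−2)/6)² = 4.000
te_B = (4 + 4·10 + 16)/6 = 60/6 = 10; σ²_B = ((16−4)/6)² = 4.000
te_C = (6 + 4·7 + 20)/6 = 54/6 = 9; σ²_C = ((20−6)/6)² = 5.444
te_D = (1 + 4·2 + 9)/6 = 18/6 = 3; σ²_D = ((9−1)/6)² = 1.778

Forward pass:
ES_A = 0; EF_A = 6
ES_B = 6; EF_B = 6+10 = 16
ES_C = 6; EF_C = 6+9 = 15
ES_D = max(EF_B=16, EF_C=15) = 16; EF_D = 16+3 = 19
Expected project duration μ = 19 weeks. Critical path: A → B → D.

Variance along critical path = 4.000 + 4.000 + 1.778 = 9.778; σ = 3.127 weeks.
D = μ + z·σ = 19 + 1.645·3.127 = 24.1 weeks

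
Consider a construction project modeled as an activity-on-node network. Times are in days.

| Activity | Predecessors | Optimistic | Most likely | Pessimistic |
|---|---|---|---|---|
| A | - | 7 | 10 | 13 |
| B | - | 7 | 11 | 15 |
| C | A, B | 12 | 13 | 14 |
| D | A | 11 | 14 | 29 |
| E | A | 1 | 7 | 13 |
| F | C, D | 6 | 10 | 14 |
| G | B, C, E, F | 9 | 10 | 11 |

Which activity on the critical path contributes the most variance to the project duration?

te_A = (7 + 4·10 + 13)/6 = 60/6 = 10; σ²_A = ((13−7)/6)² = 1.000
te_B = (7 + 4·11 + 15)/6 = 66/6 = 11; σ²_B = ((15−7)/6)² = 1.778
te_C = (12 + 4·13 + 14)/6 = 78/6 = 13; σ²_C = ((14−12)/6)² = 0.111
te_D = (11 + 4·14 + 29)/6 = 96/6 = 16; σ²_D = ((29−11)/6)² = 9.000
te_E = (1 + 4·7 + 13)/6 = 42/6 = 7; σ²_E = ((13−1)/6)² = 4.000
te_F = (6 + 4·10 + 14)/6 = 60/6 = 10; σ²_F = ((14−6)/6)² = 1.778
te_G = (9 + 4·10 + 11)/6 = 60/6 = 10; σ²_G = ((11−9)/6)² = 0.111

Forward pass:
ES_A = 0; EF_A = 10
ES_B = 0; EF_B = 11
ES_C = max(EF_A=10, EF_B=11) = 11; EF_C = 11+13 = 24
ES_D = 10; EF_D = 10+16 = 26
ES_E = 10; EF_E = 10+7 = 17
ES_F = max(EF_C=24, EF_D=26) = 26; EF_F = 26+10 = 36
ES_G = max(EF_B=11, EF_C=24, EF_E=17, EF_F=36) = 36; EF_G = 36+10 = 46
Expected project duration μ = 46 days. Critical path: A → D → F → G.

Variances on critical path: σ²_A=1.000, σ²_D=9.000, σ²_F=1.778, σ²_G=0.111.
Largest is σ²_D = 9.000.

D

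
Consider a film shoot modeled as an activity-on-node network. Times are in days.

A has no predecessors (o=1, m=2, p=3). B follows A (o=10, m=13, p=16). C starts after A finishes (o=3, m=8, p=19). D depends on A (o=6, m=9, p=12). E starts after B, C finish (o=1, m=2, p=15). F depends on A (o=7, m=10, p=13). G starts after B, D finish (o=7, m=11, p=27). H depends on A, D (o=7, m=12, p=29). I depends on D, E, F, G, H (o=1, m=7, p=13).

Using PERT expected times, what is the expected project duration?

35 days

te_A = (1 + 4·2 + 3)/6 = 12/6 = 2
te_B = (10 + 4·13 + 16)/6 = 78/6 = 13
te_C = (3 + 4·8 + 19)/6 = 54/6 = 9
te_D = (6 + 4·9 + 12)/6 = 54/6 = 9
te_E = (1 + 4·2 + 15)/6 = 24/6 = 4
te_F = (7 + 4·10 + 13)/6 = 60/6 = 10
te_G = (7 + 4·11 + 27)/6 = 78/6 = 13
te_H = (7 + 4·12 + 29)/6 = 84/6 = 14
te_I = (1 + 4·7 + 13)/6 = 42/6 = 7

Forward pass:
ES_A = 0; EF_A = 2
ES_B = 2; EF_B = 2+13 = 15
ES_C = 2; EF_C = 2+9 = 11
ES_D = 2; EF_D = 2+9 = 11
ES_E = max(EF_B=15, EF_C=11) = 15; EF_E = 15+4 = 19
ES_F = 2; EF_F = 2+10 = 12
ES_G = max(EF_B=15, EF_D=11) = 15; EF_G = 15+13 = 28
ES_H = max(EF_A=2, EF_D=11) = 11; EF_H = 11+14 = 25
ES_I = max(EF_D=11, EF_E=19, EF_F=12, EF_G=28, EF_H=25) = 28; EF_I = 28+7 = 35
Expected project duration μ = 35 days. Critical path: A → B → G → I.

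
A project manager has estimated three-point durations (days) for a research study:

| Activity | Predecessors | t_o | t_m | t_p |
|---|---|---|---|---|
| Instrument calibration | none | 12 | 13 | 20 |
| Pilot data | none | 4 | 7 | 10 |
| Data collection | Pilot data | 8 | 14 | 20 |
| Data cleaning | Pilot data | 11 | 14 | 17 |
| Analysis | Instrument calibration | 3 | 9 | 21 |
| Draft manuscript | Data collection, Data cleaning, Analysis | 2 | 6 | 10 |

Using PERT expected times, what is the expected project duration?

te_Instrument calibration = (12 + 4·13 + 20)/6 = 84/6 = 14
te_Pilot data = (4 + 4·7 + 10)/6 = 42/6 = 7
te_Data collection = (8 + 4·14 + 20)/6 = 84/6 = 14
te_Data cleaning = (11 + 4·14 + 17)/6 = 84/6 = 14
te_Analysis = (3 + 4·9 + 21)/6 = 60/6 = 10
te_Draft manuscript = (2 + 4·6 + 10)/6 = 36/6 = 6

Forward pass:
ES_Instrument calibration = 0; EF_Instrument calibration = 14
ES_Pilot data = 0; EF_Pilot data = 7
ES_Data collection = 7; EF_Data collection = 7+14 = 21
ES_Data cleaning = 7; EF_Data cleaning = 7+14 = 21
ES_Analysis = 14; EF_Analysis = 14+10 = 24
ES_Draft manuscript = max(EF_Data collection=21, EF_Data cleaning=21, EF_Analysis=24) = 24; EF_Draft manuscript = 24+6 = 30
Expected project duration μ = 30 days. Critical path: Instrument calibration → Analysis → Draft manuscript.

30 days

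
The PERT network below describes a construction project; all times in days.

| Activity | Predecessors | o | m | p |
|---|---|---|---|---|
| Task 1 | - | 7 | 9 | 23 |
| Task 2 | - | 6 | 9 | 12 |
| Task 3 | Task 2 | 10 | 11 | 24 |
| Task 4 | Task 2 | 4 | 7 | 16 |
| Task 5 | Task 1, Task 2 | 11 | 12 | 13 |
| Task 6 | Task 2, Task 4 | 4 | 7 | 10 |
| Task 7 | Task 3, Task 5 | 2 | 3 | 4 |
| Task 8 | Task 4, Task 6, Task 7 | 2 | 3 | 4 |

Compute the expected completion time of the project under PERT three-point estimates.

te_Task 1 = (7 + 4·9 + 23)/6 = 66/6 = 11
te_Task 2 = (6 + 4·9 + 12)/6 = 54/6 = 9
te_Task 3 = (10 + 4·11 + 24)/6 = 78/6 = 13
te_Task 4 = (4 + 4·7 + 16)/6 = 48/6 = 8
te_Task 5 = (11 + 4·12 + 13)/6 = 72/6 = 12
te_Task 6 = (4 + 4·7 + 10)/6 = 42/6 = 7
te_Task 7 = (2 + 4·3 + 4)/6 = 18/6 = 3
te_Task 8 = (2 + 4·3 + 4)/6 = 18/6 = 3

Forward pass:
ES_Task 1 = 0; EF_Task 1 = 11
ES_Task 2 = 0; EF_Task 2 = 9
ES_Task 3 = 9; EF_Task 3 = 9+13 = 22
ES_Task 4 = 9; EF_Task 4 = 9+8 = 17
ES_Task 5 = max(EF_Task 1=11, EF_Task 2=9) = 11; EF_Task 5 = 11+12 = 23
ES_Task 6 = max(EF_Task 2=9, EF_Task 4=17) = 17; EF_Task 6 = 17+7 = 24
ES_Task 7 = max(EF_Task 3=22, EF_Task 5=23) = 23; EF_Task 7 = 23+3 = 26
ES_Task 8 = max(EF_Task 4=17, EF_Task 6=24, EF_Task 7=26) = 26; EF_Task 8 = 26+3 = 29
Expected project duration μ = 29 days. Critical path: Task 1 → Task 5 → Task 7 → Task 8.

29 days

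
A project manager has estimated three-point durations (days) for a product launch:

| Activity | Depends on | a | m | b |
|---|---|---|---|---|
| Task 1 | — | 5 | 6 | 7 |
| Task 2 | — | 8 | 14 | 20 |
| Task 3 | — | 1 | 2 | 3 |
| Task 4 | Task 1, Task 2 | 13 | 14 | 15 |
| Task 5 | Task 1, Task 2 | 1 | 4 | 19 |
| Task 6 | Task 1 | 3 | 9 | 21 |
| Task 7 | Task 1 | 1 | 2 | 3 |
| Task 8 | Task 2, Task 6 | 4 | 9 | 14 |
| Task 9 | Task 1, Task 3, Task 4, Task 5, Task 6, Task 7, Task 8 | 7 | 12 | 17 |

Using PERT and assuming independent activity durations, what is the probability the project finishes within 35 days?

0.028

te_Task 1 = (5 + 4·6 + 7)/6 = 36/6 = 6; σ²_Task 1 = ((7−5)/6)² = 0.111
te_Task 2 = (8 + 4·14 + 20)/6 = 84/6 = 14; σ²_Task 2 = ((20−8)/6)² = 4.000
te_Task 3 = (1 + 4·2 + 3)/6 = 12/6 = 2; σ²_Task 3 = ((3−1)/6)² = 0.111
te_Task 4 = (13 + 4·14 + 15)/6 = 84/6 = 14; σ²_Task 4 = ((15−13)/6)² = 0.111
te_Task 5 = (1 + 4·4 + 19)/6 = 36/6 = 6; σ²_Task 5 = ((19−1)/6)² = 9.000
te_Task 6 = (3 + 4·9 + 21)/6 = 60/6 = 10; σ²_Task 6 = ((21−3)/6)² = 9.000
te_Task 7 = (1 + 4·2 + 3)/6 = 12/6 = 2; σ²_Task 7 = ((3−1)/6)² = 0.111
te_Task 8 = (4 + 4·9 + 14)/6 = 54/6 = 9; σ²_Task 8 = ((14−4)/6)² = 2.778
te_Task 9 = (7 + 4·12 + 17)/6 = 72/6 = 12; σ²_Task 9 = ((17−7)/6)² = 2.778

Forward pass:
ES_Task 1 = 0; EF_Task 1 = 6
ES_Task 2 = 0; EF_Task 2 = 14
ES_Task 3 = 0; EF_Task 3 = 2
ES_Task 4 = max(EF_Task 1=6, EF_Task 2=14) = 14; EF_Task 4 = 14+14 = 28
ES_Task 5 = max(EF_Task 1=6, EF_Task 2=14) = 14; EF_Task 5 = 14+6 = 20
ES_Task 6 = 6; EF_Task 6 = 6+10 = 16
ES_Task 7 = 6; EF_Task 7 = 6+2 = 8
ES_Task 8 = max(EF_Task 2=14, EF_Task 6=16) = 16; EF_Task 8 = 16+9 = 25
ES_Task 9 = max(EF_Task 1=6, EF_Task 3=2, EF_Task 4=28, EF_Task 5=20, EF_Task 6=16, EF_Task 7=8, EF_Task 8=25) = 28; EF_Task 9 = 28+12 = 40
Expected project duration μ = 40 days. Critical path: Task 2 → Task 4 → Task 9.

Variance along critical path = 4.000 + 0.111 + 2.778 = 6.889; σ = √6.889 = 2.625 days.
Z = (35 − 40) / 2.625 = -1.905
P(T ≤ 35) = Φ(-1.905) ≈ 0.028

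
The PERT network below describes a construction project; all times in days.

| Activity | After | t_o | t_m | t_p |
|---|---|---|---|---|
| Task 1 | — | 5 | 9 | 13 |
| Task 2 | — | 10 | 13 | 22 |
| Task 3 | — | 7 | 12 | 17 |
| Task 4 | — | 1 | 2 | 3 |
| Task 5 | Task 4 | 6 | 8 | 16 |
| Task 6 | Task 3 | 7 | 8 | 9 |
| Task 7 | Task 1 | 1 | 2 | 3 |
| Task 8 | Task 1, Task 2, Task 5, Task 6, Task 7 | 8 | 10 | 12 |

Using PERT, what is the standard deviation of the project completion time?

te_Task 1 = (5 + 4·9 + 13)/6 = 54/6 = 9; σ²_Task 1 = ((13−5)/6)² = 1.778
te_Task 2 = (10 + 4·13 + 22)/6 = 84/6 = 14; σ²_Task 2 = ((22−10)/6)² = 4.000
te_Task 3 = (7 + 4·12 + 17)/6 = 72/6 = 12; σ²_Task 3 = ((17−7)/6)² = 2.778
te_Task 4 = (1 + 4·2 + 3)/6 = 12/6 = 2; σ²_Task 4 = ((3−1)/6)² = 0.111
te_Task 5 = (6 + 4·8 + 16)/6 = 54/6 = 9; σ²_Task 5 = ((16−6)/6)² = 2.778
te_Task 6 = (7 + 4·8 + 9)/6 = 48/6 = 8; σ²_Task 6 = ((9−7)/6)² = 0.111
te_Task 7 = (1 + 4·2 + 3)/6 = 12/6 = 2; σ²_Task 7 = ((3−1)/6)² = 0.111
te_Task 8 = (8 + 4·10 + 12)/6 = 60/6 = 10; σ²_Task 8 = ((12−8)/6)² = 0.444

Forward pass:
ES_Task 1 = 0; EF_Task 1 = 9
ES_Task 2 = 0; EF_Task 2 = 14
ES_Task 3 = 0; EF_Task 3 = 12
ES_Task 4 = 0; EF_Task 4 = 2
ES_Task 5 = 2; EF_Task 5 = 2+9 = 11
ES_Task 6 = 12; EF_Task 6 = 12+8 = 20
ES_Task 7 = 9; EF_Task 7 = 9+2 = 11
ES_Task 8 = max(EF_Task 1=9, EF_Task 2=14, EF_Task 5=11, EF_Task 6=20, EF_Task 7=11) = 20; EF_Task 8 = 20+10 = 30
Expected project duration μ = 30 days. Critical path: Task 3 → Task 6 → Task 8.

Variance along critical path = 2.778 + 0.111 + 0.444 = 3.333
σ = √3.333 = 1.826 days

1.83 days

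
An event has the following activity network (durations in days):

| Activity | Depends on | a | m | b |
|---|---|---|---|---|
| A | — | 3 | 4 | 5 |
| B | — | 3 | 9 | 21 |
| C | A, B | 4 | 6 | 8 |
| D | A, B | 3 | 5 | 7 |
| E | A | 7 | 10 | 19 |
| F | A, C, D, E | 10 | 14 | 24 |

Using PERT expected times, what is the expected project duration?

31 days

te_A = (3 + 4·4 + 5)/6 = 24/6 = 4
te_B = (3 + 4·9 + 21)/6 = 60/6 = 10
te_C = (4 + 4·6 + 8)/6 = 36/6 = 6
te_D = (3 + 4·5 + 7)/6 = 30/6 = 5
te_E = (7 + 4·10 + 19)/6 = 66/6 = 11
te_F = (10 + 4·14 + 24)/6 = 90/6 = 15

Forward pass:
ES_A = 0; EF_A = 4
ES_B = 0; EF_B = 10
ES_C = max(EF_A=4, EF_B=10) = 10; EF_C = 10+6 = 16
ES_D = max(EF_A=4, EF_B=10) = 10; EF_D = 10+5 = 15
ES_E = 4; EF_E = 4+11 = 15
ES_F = max(EF_A=4, EF_C=16, EF_D=15, EF_E=15) = 16; EF_F = 16+15 = 31
Expected project duration μ = 31 days. Critical path: B → C → F.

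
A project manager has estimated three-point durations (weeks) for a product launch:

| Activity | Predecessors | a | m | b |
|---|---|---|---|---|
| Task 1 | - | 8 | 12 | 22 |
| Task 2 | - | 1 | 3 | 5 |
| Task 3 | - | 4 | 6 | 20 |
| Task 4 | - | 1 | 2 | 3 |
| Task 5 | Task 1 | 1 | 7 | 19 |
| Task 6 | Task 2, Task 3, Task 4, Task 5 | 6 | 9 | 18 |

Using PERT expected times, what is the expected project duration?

31 weeks

te_Task 1 = (8 + 4·12 + 22)/6 = 78/6 = 13
te_Task 2 = (1 + 4·3 + 5)/6 = 18/6 = 3
te_Task 3 = (4 + 4·6 + 20)/6 = 48/6 = 8
te_Task 4 = (1 + 4·2 + 3)/6 = 12/6 = 2
te_Task 5 = (1 + 4·7 + 19)/6 = 48/6 = 8
te_Task 6 = (6 + 4·9 + 18)/6 = 60/6 = 10

Forward pass:
ES_Task 1 = 0; EF_Task 1 = 13
ES_Task 2 = 0; EF_Task 2 = 3
ES_Task 3 = 0; EF_Task 3 = 8
ES_Task 4 = 0; EF_Task 4 = 2
ES_Task 5 = 13; EF_Task 5 = 13+8 = 21
ES_Task 6 = max(EF_Task 2=3, EF_Task 3=8, EF_Task 4=2, EF_Task 5=21) = 21; EF_Task 6 = 21+10 = 31
Expected project duration μ = 31 weeks. Critical path: Task 1 → Task 5 → Task 6.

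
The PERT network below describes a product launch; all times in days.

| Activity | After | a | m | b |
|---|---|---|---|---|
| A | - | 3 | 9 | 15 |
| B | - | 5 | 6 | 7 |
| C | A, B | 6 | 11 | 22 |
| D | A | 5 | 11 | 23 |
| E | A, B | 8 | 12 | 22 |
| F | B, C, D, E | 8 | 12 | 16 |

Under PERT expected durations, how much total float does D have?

1 days

te_A = (3 + 4·9 + 15)/6 = 54/6 = 9
te_B = (5 + 4·6 + 7)/6 = 36/6 = 6
te_C = (6 + 4·11 + 22)/6 = 72/6 = 12
te_D = (5 + 4·11 + 23)/6 = 72/6 = 12
te_E = (8 + 4·12 + 22)/6 = 78/6 = 13
te_F = (8 + 4·12 + 16)/6 = 72/6 = 12

Forward pass:
ES_A = 0; EF_A = 9
ES_B = 0; EF_B = 6
ES_C = max(EF_A=9, EF_B=6) = 9; EF_C = 9+12 = 21
ES_D = 9; EF_D = 9+12 = 21
ES_E = max(EF_A=9, EF_B=6) = 9; EF_E = 9+13 = 22
ES_F = max(EF_B=6, EF_C=21, EF_D=21, EF_E=22) = 22; EF_F = 22+12 = 34
Expected project duration μ = 34 days. Critical path: A → E → F.

Backward pass:
LF_F = 34; LS_F = 34−12 = 22
LF_E = LS_F = 22; LS_E = 22−13 = 9
LF_D = LS_F = 22; LS_D = 22−12 = 10
LF_C = LS_F = 22; LS_C = 22−12 = 10
LF_B = min(LS_C=10, LS_E=9, LS_F=22) = 9; LS_B = 9−6 = 3
LF_A = min(LS_C=10, LS_D=10, LS_E=9) = 9; LS_A = 9−9 = 0
Slack_D = LS_D − ES_D = 10 − 9 = 1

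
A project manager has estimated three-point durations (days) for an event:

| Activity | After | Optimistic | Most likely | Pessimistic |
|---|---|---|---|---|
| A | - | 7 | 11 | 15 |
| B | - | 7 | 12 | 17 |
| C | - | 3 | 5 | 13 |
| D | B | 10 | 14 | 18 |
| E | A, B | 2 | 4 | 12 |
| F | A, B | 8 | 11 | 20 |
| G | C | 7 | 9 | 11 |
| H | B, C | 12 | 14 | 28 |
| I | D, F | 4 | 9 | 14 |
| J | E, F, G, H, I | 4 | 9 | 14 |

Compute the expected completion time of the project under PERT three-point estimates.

te_A = (7 + 4·11 + 15)/6 = 66/6 = 11
te_B = (7 + 4·12 + 17)/6 = 72/6 = 12
te_C = (3 + 4·5 + 13)/6 = 36/6 = 6
te_D = (10 + 4·14 + 18)/6 = 84/6 = 14
te_E = (2 + 4·4 + 12)/6 = 30/6 = 5
te_F = (8 + 4·11 + 20)/6 = 72/6 = 12
te_G = (7 + 4·9 + 11)/6 = 54/6 = 9
te_H = (12 + 4·14 + 28)/6 = 96/6 = 16
te_I = (4 + 4·9 + 14)/6 = 54/6 = 9
te_J = (4 + 4·9 + 14)/6 = 54/6 = 9

Forward pass:
ES_A = 0; EF_A = 11
ES_B = 0; EF_B = 12
ES_C = 0; EF_C = 6
ES_D = 12; EF_D = 12+14 = 26
ES_E = max(EF_A=11, EF_B=12) = 12; EF_E = 12+5 = 17
ES_F = max(EF_A=11, EF_B=12) = 12; EF_F = 12+12 = 24
ES_G = 6; EF_G = 6+9 = 15
ES_H = max(EF_B=12, EF_C=6) = 12; EF_H = 12+16 = 28
ES_I = max(EF_D=26, EF_F=24) = 26; EF_I = 26+9 = 35
ES_J = max(EF_E=17, EF_F=24, EF_G=15, EF_H=28, EF_I=35) = 35; EF_J = 35+9 = 44
Expected project duration μ = 44 days. Critical path: B → D → I → J.

44 days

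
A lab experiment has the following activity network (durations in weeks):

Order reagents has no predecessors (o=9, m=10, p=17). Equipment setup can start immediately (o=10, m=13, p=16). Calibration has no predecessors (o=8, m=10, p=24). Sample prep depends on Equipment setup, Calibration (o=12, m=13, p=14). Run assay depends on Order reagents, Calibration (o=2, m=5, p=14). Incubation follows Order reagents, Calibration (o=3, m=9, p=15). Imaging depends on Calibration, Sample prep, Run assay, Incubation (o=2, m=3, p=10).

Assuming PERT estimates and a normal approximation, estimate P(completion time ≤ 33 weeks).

0.961

te_Order reagents = (9 + 4·10 + 17)/6 = 66/6 = 11; σ²_Order reagents = ((17−9)/6)² = 1.778
te_Equipment setup = (10 + 4·13 + 16)/6 = 78/6 = 13; σ²_Equipment setup = ((16−10)/6)² = 1.000
te_Calibration = (8 + 4·10 + 24)/6 = 72/6 = 12; σ²_Calibration = ((24−8)/6)² = 7.111
te_Sample prep = (12 + 4·13 + 14)/6 = 78/6 = 13; σ²_Sample prep = ((14−12)/6)² = 0.111
te_Run assay = (2 + 4·5 + 14)/6 = 36/6 = 6; σ²_Run assay = ((14−2)/6)² = 4.000
te_Incubation = (3 + 4·9 + 15)/6 = 54/6 = 9; σ²_Incubation = ((15−3)/6)² = 4.000
te_Imaging = (2 + 4·3 + 10)/6 = 24/6 = 4; σ²_Imaging = ((10−2)/6)² = 1.778

Forward pass:
ES_Order reagents = 0; EF_Order reagents = 11
ES_Equipment setup = 0; EF_Equipment setup = 13
ES_Calibration = 0; EF_Calibration = 12
ES_Sample prep = max(EF_Equipment setup=13, EF_Calibration=12) = 13; EF_Sample prep = 13+13 = 26
ES_Run assay = max(EF_Order reagents=11, EF_Calibration=12) = 12; EF_Run assay = 12+6 = 18
ES_Incubation = max(EF_Order reagents=11, EF_Calibration=12) = 12; EF_Incubation = 12+9 = 21
ES_Imaging = max(EF_Calibration=12, EF_Sample prep=26, EF_Run assay=18, EF_Incubation=21) = 26; EF_Imaging = 26+4 = 30
Expected project duration μ = 30 weeks. Critical path: Equipment setup → Sample prep → Imaging.

Variance along critical path = 1.000 + 0.111 + 1.778 = 2.889; σ = √2.889 = 1.700 weeks.
Z = (33 − 30) / 1.700 = 1.765
P(T ≤ 33) = Φ(1.765) ≈ 0.961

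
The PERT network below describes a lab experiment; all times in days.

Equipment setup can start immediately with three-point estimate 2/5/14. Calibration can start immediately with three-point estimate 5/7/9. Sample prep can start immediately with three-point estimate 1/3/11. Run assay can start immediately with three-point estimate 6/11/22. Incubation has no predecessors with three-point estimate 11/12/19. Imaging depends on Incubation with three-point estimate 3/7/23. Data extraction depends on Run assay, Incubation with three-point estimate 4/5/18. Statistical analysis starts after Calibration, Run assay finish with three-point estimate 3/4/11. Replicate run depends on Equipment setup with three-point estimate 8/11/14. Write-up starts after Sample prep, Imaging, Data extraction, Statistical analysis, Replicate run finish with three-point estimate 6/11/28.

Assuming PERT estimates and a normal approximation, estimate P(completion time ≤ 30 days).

te_Equipment setup = (2 + 4·5 + 14)/6 = 36/6 = 6; σ²_Equipment setup = ((14−2)/6)² = 4.000
te_Calibration = (5 + 4·7 + 9)/6 = 42/6 = 7; σ²_Calibration = ((9−5)/6)² = 0.444
te_Sample prep = (1 + 4·3 + 11)/6 = 24/6 = 4; σ²_Sample prep = ((11−1)/6)² = 2.778
te_Run assay = (6 + 4·11 + 22)/6 = 72/6 = 12; σ²_Run assay = ((22−6)/6)² = 7.111
te_Incubation = (11 + 4·12 + 19)/6 = 78/6 = 13; σ²_Incubation = ((19−11)/6)² = 1.778
te_Imaging = (3 + 4·7 + 23)/6 = 54/6 = 9; σ²_Imaging = ((23−3)/6)² = 11.111
te_Data extraction = (4 + 4·5 + 18)/6 = 42/6 = 7; σ²_Data extraction = ((18−4)/6)² = 5.444
te_Statistical analysis = (3 + 4·4 + 11)/6 = 30/6 = 5; σ²_Statistical analysis = ((11−3)/6)² = 1.778
te_Replicate run = (8 + 4·11 + 14)/6 = 66/6 = 11; σ²_Replicate run = ((14−8)/6)² = 1.000
te_Write-up = (6 + 4·11 + 28)/6 = 78/6 = 13; σ²_Write-up = ((28−6)/6)² = 13.444

Forward pass:
ES_Equipment setup = 0; EF_Equipment setup = 6
ES_Calibration = 0; EF_Calibration = 7
ES_Sample prep = 0; EF_Sample prep = 4
ES_Run assay = 0; EF_Run assay = 12
ES_Incubation = 0; EF_Incubation = 13
ES_Imaging = 13; EF_Imaging = 13+9 = 22
ES_Data extraction = max(EF_Run assay=12, EF_Incubation=13) = 13; EF_Data extraction = 13+7 = 20
ES_Statistical analysis = max(EF_Calibration=7, EF_Run assay=12) = 12; EF_Statistical analysis = 12+5 = 17
ES_Replicate run = 6; EF_Replicate run = 6+11 = 17
ES_Write-up = max(EF_Sample prep=4, EF_Imaging=22, EF_Data extraction=20, EF_Statistical analysis=17, EF_Replicate run=17) = 22; EF_Write-up = 22+13 = 35
Expected project duration μ = 35 days. Critical path: Incubation → Imaging → Write-up.

Variance along critical path = 1.778 + 11.111 + 13.444 = 26.333; σ = √26.333 = 5.132 days.
Z = (30 − 35) / 5.132 = -0.974
P(T ≤ 30) = Φ(-0.974) ≈ 0.165

0.165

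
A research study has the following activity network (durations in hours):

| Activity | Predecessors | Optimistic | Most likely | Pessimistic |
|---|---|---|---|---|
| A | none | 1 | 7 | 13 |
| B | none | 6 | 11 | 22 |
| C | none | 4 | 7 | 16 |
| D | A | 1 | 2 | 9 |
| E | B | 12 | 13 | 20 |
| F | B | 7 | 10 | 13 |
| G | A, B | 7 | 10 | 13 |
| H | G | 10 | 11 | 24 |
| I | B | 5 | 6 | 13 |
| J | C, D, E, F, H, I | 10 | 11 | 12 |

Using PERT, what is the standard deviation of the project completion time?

3.70 hours

te_A = (1 + 4·7 + 13)/6 = 42/6 = 7; σ²_A = ((13−1)/6)² = 4.000
te_B = (6 + 4·11 + 22)/6 = 72/6 = 12; σ²_B = ((22−6)/6)² = 7.111
te_C = (4 + 4·7 + 16)/6 = 48/6 = 8; σ²_C = ((16−4)/6)² = 4.000
te_D = (1 + 4·2 + 9)/6 = 18/6 = 3; σ²_D = ((9−1)/6)² = 1.778
te_E = (12 + 4·13 + 20)/6 = 84/6 = 14; σ²_E = ((20−12)/6)² = 1.778
te_F = (7 + 4·10 + 13)/6 = 60/6 = 10; σ²_F = ((13−7)/6)² = 1.000
te_G = (7 + 4·10 + 13)/6 = 60/6 = 10; σ²_G = ((13−7)/6)² = 1.000
te_H = (10 + 4·11 + 24)/6 = 78/6 = 13; σ²_H = ((24−10)/6)² = 5.444
te_I = (5 + 4·6 + 13)/6 = 42/6 = 7; σ²_I = ((13−5)/6)² = 1.778
te_J = (10 + 4·11 + 12)/6 = 66/6 = 11; σ²_J = ((12−10)/6)² = 0.111

Forward pass:
ES_A = 0; EF_A = 7
ES_B = 0; EF_B = 12
ES_C = 0; EF_C = 8
ES_D = 7; EF_D = 7+3 = 10
ES_E = 12; EF_E = 12+14 = 26
ES_F = 12; EF_F = 12+10 = 22
ES_G = max(EF_A=7, EF_B=12) = 12; EF_G = 12+10 = 22
ES_H = 22; EF_H = 22+13 = 35
ES_I = 12; EF_I = 12+7 = 19
ES_J = max(EF_C=8, EF_D=10, EF_E=26, EF_F=22, EF_H=35, EF_I=19) = 35; EF_J = 35+11 = 46
Expected project duration μ = 46 hours. Critical path: B → G → H → J.

Variance along critical path = 7.111 + 1.000 + 5.444 + 0.111 = 13.667
σ = √13.667 = 3.697 hours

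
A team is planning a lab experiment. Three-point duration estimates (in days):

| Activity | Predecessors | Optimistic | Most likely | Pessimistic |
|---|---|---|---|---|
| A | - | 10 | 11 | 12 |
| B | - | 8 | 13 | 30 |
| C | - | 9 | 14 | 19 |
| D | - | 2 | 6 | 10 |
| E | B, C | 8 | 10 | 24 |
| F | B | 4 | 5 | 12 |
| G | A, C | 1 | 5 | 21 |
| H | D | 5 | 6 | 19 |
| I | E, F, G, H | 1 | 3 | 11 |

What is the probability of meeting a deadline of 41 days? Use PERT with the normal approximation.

te_A = (10 + 4·11 + 12)/6 = 66/6 = 11; σ²_A = ((12−10)/6)² = 0.111
te_B = (8 + 4·13 + 30)/6 = 90/6 = 15; σ²_B = ((30−8)/6)² = 13.444
te_C = (9 + 4·14 + 19)/6 = 84/6 = 14; σ²_C = ((19−9)/6)² = 2.778
te_D = (2 + 4·6 + 10)/6 = 36/6 = 6; σ²_D = ((10−2)/6)² = 1.778
te_E = (8 + 4·10 + 24)/6 = 72/6 = 12; σ²_E = ((24−8)/6)² = 7.111
te_F = (4 + 4·5 + 12)/6 = 36/6 = 6; σ²_F = ((12−4)/6)² = 1.778
te_G = (1 + 4·5 + 21)/6 = 42/6 = 7; σ²_G = ((21−1)/6)² = 11.111
te_H = (5 + 4·6 + 19)/6 = 48/6 = 8; σ²_H = ((19−5)/6)² = 5.444
te_I = (1 + 4·3 + 11)/6 = 24/6 = 4; σ²_I = ((11−1)/6)² = 2.778

Forward pass:
ES_A = 0; EF_A = 11
ES_B = 0; EF_B = 15
ES_C = 0; EF_C = 14
ES_D = 0; EF_D = 6
ES_E = max(EF_B=15, EF_C=14) = 15; EF_E = 15+12 = 27
ES_F = 15; EF_F = 15+6 = 21
ES_G = max(EF_A=11, EF_C=14) = 14; EF_G = 14+7 = 21
ES_H = 6; EF_H = 6+8 = 14
ES_I = max(EF_E=27, EF_F=21, EF_G=21, EF_H=14) = 27; EF_I = 27+4 = 31
Expected project duration μ = 31 days. Critical path: B → E → I.

Variance along critical path = 13.444 + 7.111 + 2.778 = 23.333; σ = √23.333 = 4.830 days.
Z = (41 − 31) / 4.830 = 2.070
P(T ≤ 41) = Φ(2.070) ≈ 0.981

0.981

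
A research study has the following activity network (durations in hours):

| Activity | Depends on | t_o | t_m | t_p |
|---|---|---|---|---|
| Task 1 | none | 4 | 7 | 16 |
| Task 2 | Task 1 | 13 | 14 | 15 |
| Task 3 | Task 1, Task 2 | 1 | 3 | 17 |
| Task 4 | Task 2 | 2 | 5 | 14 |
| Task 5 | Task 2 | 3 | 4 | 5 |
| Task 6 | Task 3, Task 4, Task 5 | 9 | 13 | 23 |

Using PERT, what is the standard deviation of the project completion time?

te_Task 1 = (4 + 4·7 + 16)/6 = 48/6 = 8; σ²_Task 1 = ((16−4)/6)² = 4.000
te_Task 2 = (13 + 4·14 + 15)/6 = 84/6 = 14; σ²_Task 2 = ((15−13)/6)² = 0.111
te_Task 3 = (1 + 4·3 + 17)/6 = 30/6 = 5; σ²_Task 3 = ((17−1)/6)² = 7.111
te_Task 4 = (2 + 4·5 + 14)/6 = 36/6 = 6; σ²_Task 4 = ((14−2)/6)² = 4.000
te_Task 5 = (3 + 4·4 + 5)/6 = 24/6 = 4; σ²_Task 5 = ((5−3)/6)² = 0.111
te_Task 6 = (9 + 4·13 + 23)/6 = 84/6 = 14; σ²_Task 6 = ((23−9)/6)² = 5.444

Forward pass:
ES_Task 1 = 0; EF_Task 1 = 8
ES_Task 2 = 8; EF_Task 2 = 8+14 = 22
ES_Task 3 = max(EF_Task 1=8, EF_Task 2=22) = 22; EF_Task 3 = 22+5 = 27
ES_Task 4 = 22; EF_Task 4 = 22+6 = 28
ES_Task 5 = 22; EF_Task 5 = 22+4 = 26
ES_Task 6 = max(EF_Task 3=27, EF_Task 4=28, EF_Task 5=26) = 28; EF_Task 6 = 28+14 = 42
Expected project duration μ = 42 hours. Critical path: Task 1 → Task 2 → Task 4 → Task 6.

Variance along critical path = 4.000 + 0.111 + 4.000 + 5.444 = 13.556
σ = √13.556 = 3.682 hours

3.68 hours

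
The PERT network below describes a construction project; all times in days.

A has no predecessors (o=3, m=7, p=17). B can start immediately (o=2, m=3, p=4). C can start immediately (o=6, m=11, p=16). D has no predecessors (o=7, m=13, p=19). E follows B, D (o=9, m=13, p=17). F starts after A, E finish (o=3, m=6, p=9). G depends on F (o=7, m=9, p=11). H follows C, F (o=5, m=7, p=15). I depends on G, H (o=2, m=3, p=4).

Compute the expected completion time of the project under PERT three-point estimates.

44 days

te_A = (3 + 4·7 + 17)/6 = 48/6 = 8
te_B = (2 + 4·3 + 4)/6 = 18/6 = 3
te_C = (6 + 4·11 + 16)/6 = 66/6 = 11
te_D = (7 + 4·13 + 19)/6 = 78/6 = 13
te_E = (9 + 4·13 + 17)/6 = 78/6 = 13
te_F = (3 + 4·6 + 9)/6 = 36/6 = 6
te_G = (7 + 4·9 + 11)/6 = 54/6 = 9
te_H = (5 + 4·7 + 15)/6 = 48/6 = 8
te_I = (2 + 4·3 + 4)/6 = 18/6 = 3

Forward pass:
ES_A = 0; EF_A = 8
ES_B = 0; EF_B = 3
ES_C = 0; EF_C = 11
ES_D = 0; EF_D = 13
ES_E = max(EF_B=3, EF_D=13) = 13; EF_E = 13+13 = 26
ES_F = max(EF_A=8, EF_E=26) = 26; EF_F = 26+6 = 32
ES_G = 32; EF_G = 32+9 = 41
ES_H = max(EF_C=11, EF_F=32) = 32; EF_H = 32+8 = 40
ES_I = max(EF_G=41, EF_H=40) = 41; EF_I = 41+3 = 44
Expected project duration μ = 44 days. Critical path: D → E → F → G → I.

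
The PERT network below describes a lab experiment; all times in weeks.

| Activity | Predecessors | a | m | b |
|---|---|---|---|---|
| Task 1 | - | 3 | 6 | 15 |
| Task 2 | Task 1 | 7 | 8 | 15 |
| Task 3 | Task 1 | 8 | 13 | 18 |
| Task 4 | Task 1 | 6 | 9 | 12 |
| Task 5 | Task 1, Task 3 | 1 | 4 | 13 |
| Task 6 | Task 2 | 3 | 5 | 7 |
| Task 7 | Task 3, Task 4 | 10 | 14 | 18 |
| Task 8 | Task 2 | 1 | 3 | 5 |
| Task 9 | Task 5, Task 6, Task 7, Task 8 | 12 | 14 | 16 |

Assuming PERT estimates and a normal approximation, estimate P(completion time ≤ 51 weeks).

te_Task 1 = (3 + 4·6 + 15)/6 = 42/6 = 7; σ²_Task 1 = ((15−3)/6)² = 4.000
te_Task 2 = (7 + 4·8 + 15)/6 = 54/6 = 9; σ²_Task 2 = ((15−7)/6)² = 1.778
te_Task 3 = (8 + 4·13 + 18)/6 = 78/6 = 13; σ²_Task 3 = ((18−8)/6)² = 2.778
te_Task 4 = (6 + 4·9 + 12)/6 = 54/6 = 9; σ²_Task 4 = ((12−6)/6)² = 1.000
te_Task 5 = (1 + 4·4 + 13)/6 = 30/6 = 5; σ²_Task 5 = ((13−1)/6)² = 4.000
te_Task 6 = (3 + 4·5 + 7)/6 = 30/6 = 5; σ²_Task 6 = ((7−3)/6)² = 0.444
te_Task 7 = (10 + 4·14 + 18)/6 = 84/6 = 14; σ²_Task 7 = ((18−10)/6)² = 1.778
te_Task 8 = (1 + 4·3 + 5)/6 = 18/6 = 3; σ²_Task 8 = ((5−1)/6)² = 0.444
te_Task 9 = (12 + 4·14 + 16)/6 = 84/6 = 14; σ²_Task 9 = ((16−12)/6)² = 0.444

Forward pass:
ES_Task 1 = 0; EF_Task 1 = 7
ES_Task 2 = 7; EF_Task 2 = 7+9 = 16
ES_Task 3 = 7; EF_Task 3 = 7+13 = 20
ES_Task 4 = 7; EF_Task 4 = 7+9 = 16
ES_Task 5 = max(EF_Task 1=7, EF_Task 3=20) = 20; EF_Task 5 = 20+5 = 25
ES_Task 6 = 16; EF_Task 6 = 16+5 = 21
ES_Task 7 = max(EF_Task 3=20, EF_Task 4=16) = 20; EF_Task 7 = 20+14 = 34
ES_Task 8 = 16; EF_Task 8 = 16+3 = 19
ES_Task 9 = max(EF_Task 5=25, EF_Task 6=21, EF_Task 7=34, EF_Task 8=19) = 34; EF_Task 9 = 34+14 = 48
Expected project duration μ = 48 weeks. Critical path: Task 1 → Task 3 → Task 7 → Task 9.

Variance along critical path = 4.000 + 2.778 + 1.778 + 0.444 = 9.000; σ = √9.000 = 3.000 weeks.
Z = (51 − 48) / 3.000 = 1.000
P(T ≤ 51) = Φ(1.000) ≈ 0.841

0.841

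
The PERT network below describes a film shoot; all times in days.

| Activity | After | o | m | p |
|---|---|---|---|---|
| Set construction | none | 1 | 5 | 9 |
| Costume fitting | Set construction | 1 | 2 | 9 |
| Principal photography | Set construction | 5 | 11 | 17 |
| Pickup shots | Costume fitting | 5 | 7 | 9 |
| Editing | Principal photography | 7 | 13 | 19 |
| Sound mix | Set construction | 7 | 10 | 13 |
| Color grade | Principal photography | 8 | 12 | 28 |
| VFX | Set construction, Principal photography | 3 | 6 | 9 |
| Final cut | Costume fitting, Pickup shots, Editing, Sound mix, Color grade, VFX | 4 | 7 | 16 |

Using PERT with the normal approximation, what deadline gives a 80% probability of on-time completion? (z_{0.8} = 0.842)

te_Set construction = (1 + 4·5 + 9)/6 = 30/6 = 5; σ²_Set construction = ((9−1)/6)² = 1.778
te_Costume fitting = (1 + 4·2 + 9)/6 = 18/6 = 3; σ²_Costume fitting = ((9−1)/6)² = 1.778
te_Principal photography = (5 + 4·11 + 17)/6 = 66/6 = 11; σ²_Principal photography = ((17−5)/6)² = 4.000
te_Pickup shots = (5 + 4·7 + 9)/6 = 42/6 = 7; σ²_Pickup shots = ((9−5)/6)² = 0.444
te_Editing = (7 + 4·13 + 19)/6 = 78/6 = 13; σ²_Editing = ((19−7)/6)² = 4.000
te_Sound mix = (7 + 4·10 + 13)/6 = 60/6 = 10; σ²_Sound mix = ((13−7)/6)² = 1.000
te_Color grade = (8 + 4·12 + 28)/6 = 84/6 = 14; σ²_Color grade = ((28−8)/6)² = 11.111
te_VFX = (3 + 4·6 + 9)/6 = 36/6 = 6; σ²_VFX = ((9−3)/6)² = 1.000
te_Final cut = (4 + 4·7 + 16)/6 = 48/6 = 8; σ²_Final cut = ((16−4)/6)² = 4.000

Forward pass:
ES_Set construction = 0; EF_Set construction = 5
ES_Costume fitting = 5; EF_Costume fitting = 5+3 = 8
ES_Principal photography = 5; EF_Principal photography = 5+11 = 16
ES_Pickup shots = 8; EF_Pickup shots = 8+7 = 15
ES_Editing = 16; EF_Editing = 16+13 = 29
ES_Sound mix = 5; EF_Sound mix = 5+10 = 15
ES_Color grade = 16; EF_Color grade = 16+14 = 30
ES_VFX = max(EF_Set construction=5, EF_Principal photography=16) = 16; EF_VFX = 16+6 = 22
ES_Final cut = max(EF_Costume fitting=8, EF_Pickup shots=15, EF_Editing=29, EF_Sound mix=15, EF_Color grade=30, EF_VFX=22) = 30; EF_Final cut = 30+8 = 38
Expected project duration μ = 38 days. Critical path: Set construction → Principal photography → Color grade → Final cut.

Variance along critical path = 1.778 + 4.000 + 11.111 + 4.000 = 20.889; σ = 4.570 days.
D = μ + z·σ = 38 + 0.842·4.570 = 41.8 days

41.8 days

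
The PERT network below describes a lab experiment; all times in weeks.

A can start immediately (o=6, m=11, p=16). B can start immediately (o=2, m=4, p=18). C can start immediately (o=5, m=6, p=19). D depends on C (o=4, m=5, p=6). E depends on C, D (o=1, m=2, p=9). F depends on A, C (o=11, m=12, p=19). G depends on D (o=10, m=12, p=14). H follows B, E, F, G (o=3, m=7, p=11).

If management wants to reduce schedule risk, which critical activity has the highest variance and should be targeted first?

te_A = (6 + 4·11 + 16)/6 = 66/6 = 11; σ²_A = ((16−6)/6)² = 2.778
te_B = (2 + 4·4 + 18)/6 = 36/6 = 6; σ²_B = ((18−2)/6)² = 7.111
te_C = (5 + 4·6 + 19)/6 = 48/6 = 8; σ²_C = ((19−5)/6)² = 5.444
te_D = (4 + 4·5 + 6)/6 = 30/6 = 5; σ²_D = ((6−4)/6)² = 0.111
te_E = (1 + 4·2 + 9)/6 = 18/6 = 3; σ²_E = ((9−1)/6)² = 1.778
te_F = (11 + 4·12 + 19)/6 = 78/6 = 13; σ²_F = ((19−11)/6)² = 1.778
te_G = (10 + 4·12 + 14)/6 = 72/6 = 12; σ²_G = ((14−10)/6)² = 0.444
te_H = (3 + 4·7 + 11)/6 = 42/6 = 7; σ²_H = ((11−3)/6)² = 1.778

Forward pass:
ES_A = 0; EF_A = 11
ES_B = 0; EF_B = 6
ES_C = 0; EF_C = 8
ES_D = 8; EF_D = 8+5 = 13
ES_E = max(EF_C=8, EF_D=13) = 13; EF_E = 13+3 = 16
ES_F = max(EF_A=11, EF_C=8) = 11; EF_F = 11+13 = 24
ES_G = 13; EF_G = 13+12 = 25
ES_H = max(EF_B=6, EF_E=16, EF_F=24, EF_G=25) = 25; EF_H = 25+7 = 32
Expected project duration μ = 32 weeks. Critical path: C → D → G → H.

Variances on critical path: σ²_C=5.444, σ²_D=0.111, σ²_G=0.444, σ²_H=1.778.
Largest is σ²_C = 5.444.

C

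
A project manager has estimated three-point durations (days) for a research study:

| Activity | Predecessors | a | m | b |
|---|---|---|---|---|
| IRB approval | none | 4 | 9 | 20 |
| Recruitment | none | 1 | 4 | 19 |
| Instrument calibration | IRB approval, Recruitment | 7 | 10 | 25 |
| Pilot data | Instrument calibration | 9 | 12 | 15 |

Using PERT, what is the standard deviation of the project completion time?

4.14 days

te_IRB approval = (4 + 4·9 + 20)/6 = 60/6 = 10; σ²_IRB approval = ((20−4)/6)² = 7.111
te_Recruitment = (1 + 4·4 + 19)/6 = 36/6 = 6; σ²_Recruitment = ((19−1)/6)² = 9.000
te_Instrument calibration = (7 + 4·10 + 25)/6 = 72/6 = 12; σ²_Instrument calibration = ((25−7)/6)² = 9.000
te_Pilot data = (9 + 4·12 + 15)/6 = 72/6 = 12; σ²_Pilot data = ((15−9)/6)² = 1.000

Forward pass:
ES_IRB approval = 0; EF_IRB approval = 10
ES_Recruitment = 0; EF_Recruitment = 6
ES_Instrument calibration = max(EF_IRB approval=10, EF_Recruitment=6) = 10; EF_Instrument calibration = 10+12 = 22
ES_Pilot data = 22; EF_Pilot data = 22+12 = 34
Expected project duration μ = 34 days. Critical path: IRB approval → Instrument calibration → Pilot data.

Variance along critical path = 7.111 + 9.000 + 1.000 = 17.111
σ = √17.111 = 4.137 days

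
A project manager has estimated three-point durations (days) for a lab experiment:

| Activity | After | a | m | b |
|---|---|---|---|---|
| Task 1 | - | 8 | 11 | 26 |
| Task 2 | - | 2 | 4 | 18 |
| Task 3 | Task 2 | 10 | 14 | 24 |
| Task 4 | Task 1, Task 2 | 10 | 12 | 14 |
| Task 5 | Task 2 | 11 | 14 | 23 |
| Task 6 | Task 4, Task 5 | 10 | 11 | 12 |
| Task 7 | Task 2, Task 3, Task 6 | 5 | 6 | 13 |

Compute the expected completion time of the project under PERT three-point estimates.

43 days

te_Task 1 = (8 + 4·11 + 26)/6 = 78/6 = 13
te_Task 2 = (2 + 4·4 + 18)/6 = 36/6 = 6
te_Task 3 = (10 + 4·14 + 24)/6 = 90/6 = 15
te_Task 4 = (10 + 4·12 + 14)/6 = 72/6 = 12
te_Task 5 = (11 + 4·14 + 23)/6 = 90/6 = 15
te_Task 6 = (10 + 4·11 + 12)/6 = 66/6 = 11
te_Task 7 = (5 + 4·6 + 13)/6 = 42/6 = 7

Forward pass:
ES_Task 1 = 0; EF_Task 1 = 13
ES_Task 2 = 0; EF_Task 2 = 6
ES_Task 3 = 6; EF_Task 3 = 6+15 = 21
ES_Task 4 = max(EF_Task 1=13, EF_Task 2=6) = 13; EF_Task 4 = 13+12 = 25
ES_Task 5 = 6; EF_Task 5 = 6+15 = 21
ES_Task 6 = max(EF_Task 4=25, EF_Task 5=21) = 25; EF_Task 6 = 25+11 = 36
ES_Task 7 = max(EF_Task 2=6, EF_Task 3=21, EF_Task 6=36) = 36; EF_Task 7 = 36+7 = 43
Expected project duration μ = 43 days. Critical path: Task 1 → Task 4 → Task 6 → Task 7.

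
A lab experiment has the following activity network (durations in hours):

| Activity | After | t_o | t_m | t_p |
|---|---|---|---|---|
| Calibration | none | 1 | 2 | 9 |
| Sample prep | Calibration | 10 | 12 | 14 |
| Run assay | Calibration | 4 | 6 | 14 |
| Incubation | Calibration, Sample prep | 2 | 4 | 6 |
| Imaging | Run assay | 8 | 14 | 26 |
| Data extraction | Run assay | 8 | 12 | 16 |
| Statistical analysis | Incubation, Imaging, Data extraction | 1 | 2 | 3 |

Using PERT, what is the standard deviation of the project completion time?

te_Calibration = (1 + 4·2 + 9)/6 = 18/6 = 3; σ²_Calibration = ((9−1)/6)² = 1.778
te_Sample prep = (10 + 4·12 + 14)/6 = 72/6 = 12; σ²_Sample prep = ((14−10)/6)² = 0.444
te_Run assay = (4 + 4·6 + 14)/6 = 42/6 = 7; σ²_Run assay = ((14−4)/6)² = 2.778
te_Incubation = (2 + 4·4 + 6)/6 = 24/6 = 4; σ²_Incubation = ((6−2)/6)² = 0.444
te_Imaging = (8 + 4·14 + 26)/6 = 90/6 = 15; σ²_Imaging = ((26−8)/6)² = 9.000
te_Data extraction = (8 + 4·12 + 16)/6 = 72/6 = 12; σ²_Data extraction = ((16−8)/6)² = 1.778
te_Statistical analysis = (1 + 4·2 + 3)/6 = 12/6 = 2; σ²_Statistical analysis = ((3−1)/6)² = 0.111

Forward pass:
ES_Calibration = 0; EF_Calibration = 3
ES_Sample prep = 3; EF_Sample prep = 3+12 = 15
ES_Run assay = 3; EF_Run assay = 3+7 = 10
ES_Incubation = max(EF_Calibration=3, EF_Sample prep=15) = 15; EF_Incubation = 15+4 = 19
ES_Imaging = 10; EF_Imaging = 10+15 = 25
ES_Data extraction = 10; EF_Data extraction = 10+12 = 22
ES_Statistical analysis = max(EF_Incubation=19, EF_Imaging=25, EF_Data extraction=22) = 25; EF_Statistical analysis = 25+2 = 27
Expected project duration μ = 27 hours. Critical path: Calibration → Run assay → Imaging → Statistical analysis.

Variance along critical path = 1.778 + 2.778 + 9.000 + 0.111 = 13.667
σ = √13.667 = 3.697 hours

3.70 hours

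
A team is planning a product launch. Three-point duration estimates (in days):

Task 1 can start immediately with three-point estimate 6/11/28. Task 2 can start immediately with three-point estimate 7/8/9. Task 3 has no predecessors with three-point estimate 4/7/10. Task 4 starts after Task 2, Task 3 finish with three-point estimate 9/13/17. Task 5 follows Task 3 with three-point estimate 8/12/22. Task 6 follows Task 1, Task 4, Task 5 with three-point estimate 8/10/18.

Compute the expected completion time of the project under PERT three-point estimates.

te_Task 1 = (6 + 4·11 + 28)/6 = 78/6 = 13
te_Task 2 = (7 + 4·8 + 9)/6 = 48/6 = 8
te_Task 3 = (4 + 4·7 + 10)/6 = 42/6 = 7
te_Task 4 = (9 + 4·13 + 17)/6 = 78/6 = 13
te_Task 5 = (8 + 4·12 + 22)/6 = 78/6 = 13
te_Task 6 = (8 + 4·10 + 18)/6 = 66/6 = 11

Forward pass:
ES_Task 1 = 0; EF_Task 1 = 13
ES_Task 2 = 0; EF_Task 2 = 8
ES_Task 3 = 0; EF_Task 3 = 7
ES_Task 4 = max(EF_Task 2=8, EF_Task 3=7) = 8; EF_Task 4 = 8+13 = 21
ES_Task 5 = 7; EF_Task 5 = 7+13 = 20
ES_Task 6 = max(EF_Task 1=13, EF_Task 4=21, EF_Task 5=20) = 21; EF_Task 6 = 21+11 = 32
Expected project duration μ = 32 days. Critical path: Task 2 → Task 4 → Task 6.

32 days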